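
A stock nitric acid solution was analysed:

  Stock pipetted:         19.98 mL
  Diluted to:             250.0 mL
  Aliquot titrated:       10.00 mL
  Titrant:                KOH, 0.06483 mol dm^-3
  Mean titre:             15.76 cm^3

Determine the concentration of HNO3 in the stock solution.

1.278 mol/L

HNO3 + KOH → KNO3 + H2O
n(KOH) = 0.01576 × 0.06483 = 1.022 × 10^-3 mol
n(HNO3) in the aliquot = 1.022 × 10^-3 mol (1:1 ratio)
[HNO3]_dilute = 1.022 × 10^-3 / 0.01000 = 0.1022 mol/L
Dilution factor = 250.0 / 19.98 = 12.51
[HNO3]_stock = 0.1022 × 12.51 = 1.278 mol/L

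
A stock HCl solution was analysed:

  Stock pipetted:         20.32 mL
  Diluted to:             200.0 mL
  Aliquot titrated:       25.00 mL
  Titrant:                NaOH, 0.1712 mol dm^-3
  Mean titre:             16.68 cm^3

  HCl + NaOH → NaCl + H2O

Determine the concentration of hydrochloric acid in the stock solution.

n(NaOH) = 0.01668 × 0.1712 = 2.856 × 10^-3 mol
n(HCl) in the aliquot = 2.856 × 10^-3 mol (1:1 ratio)
[HCl]_dilute = 2.856 × 10^-3 / 0.02500 = 0.1142 mol/L
Dilution factor = 200.0 / 20.32 = 9.843
[HCl]_stock = 0.1142 × 9.843 = 1.124 mol/L

1.124 mol/L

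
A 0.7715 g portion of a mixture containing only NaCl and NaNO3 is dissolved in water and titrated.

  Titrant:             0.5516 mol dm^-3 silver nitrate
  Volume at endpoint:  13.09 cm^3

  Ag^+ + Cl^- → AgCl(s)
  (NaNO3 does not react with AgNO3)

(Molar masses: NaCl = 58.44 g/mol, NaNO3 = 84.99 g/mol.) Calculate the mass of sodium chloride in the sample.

n(AgNO3) = 0.01309 × 0.5516 = 7.220 × 10^-3 mol
Let x = n(NaCl), y = n(NaNO3).
Titrant: 1x = 7.220 × 10^-3;  mass: 58.44x + 84.99y = 0.7715
Solving, x = 7.220 × 10^-3 mol, y = 4.113 × 10^-3 mol
mass of NaCl = 7.220 × 10^-3 × 58.44 = 0.4220 g

0.4220 g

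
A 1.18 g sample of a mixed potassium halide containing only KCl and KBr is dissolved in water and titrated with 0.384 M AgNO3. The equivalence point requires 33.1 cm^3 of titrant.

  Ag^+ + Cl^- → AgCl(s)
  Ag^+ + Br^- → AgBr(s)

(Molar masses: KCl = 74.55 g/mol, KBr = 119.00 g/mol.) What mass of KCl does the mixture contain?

0.558 g

n(AgNO3) = 0.0331 × 0.384 = 0.0127 mol
Let x = n(KCl), y = n(KBr).
Titrant: 1x + 1y = 0.0127;  mass: 74.55x + 119.00y = 1.18
Solving, x = 7.48 × 10^-3 mol, y = 5.23 × 10^-3 mol
mass of KCl = 7.48 × 10^-3 × 74.55 = 0.558 g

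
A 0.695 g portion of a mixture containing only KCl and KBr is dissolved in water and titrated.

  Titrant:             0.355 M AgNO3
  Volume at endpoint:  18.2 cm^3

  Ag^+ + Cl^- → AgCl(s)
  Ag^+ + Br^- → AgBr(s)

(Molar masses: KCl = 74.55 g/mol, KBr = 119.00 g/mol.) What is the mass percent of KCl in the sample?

17.8 %

n(AgNO3) = 0.0182 × 0.355 = 6.46 × 10^-3 mol
Let x = n(KCl), y = n(KBr).
Titrant: 1x + 1y = 6.46 × 10^-3;  mass: 74.55x + 119.00y = 0.695
Solving, x = 1.66 × 10^-3 mol, y = 4.80 × 10^-3 mol
mass of KCl = 1.66 × 10^-3 × 74.55 = 0.124 g
% KCl = 0.124 / 0.695 × 100 = 17.8 %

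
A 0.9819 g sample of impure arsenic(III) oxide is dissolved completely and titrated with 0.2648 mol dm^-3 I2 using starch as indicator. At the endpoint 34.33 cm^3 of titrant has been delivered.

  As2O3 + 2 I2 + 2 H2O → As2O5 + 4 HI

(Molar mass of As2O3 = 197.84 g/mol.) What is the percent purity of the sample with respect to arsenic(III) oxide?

n(I2) = 0.03433 L × 0.2648 mol/L = 9.091 × 10^-3 mol
From the 1:2 ratio, n(As2O3) = 1/2 × 9.091 × 10^-3 = 4.545 × 10^-3 mol
mass of As2O3 = 4.545 × 10^-3 × 197.84 g/mol = 0.8992 g
% As2O3 = 0.8992 / 0.9819 × 100 = 91.58 %

91.58 %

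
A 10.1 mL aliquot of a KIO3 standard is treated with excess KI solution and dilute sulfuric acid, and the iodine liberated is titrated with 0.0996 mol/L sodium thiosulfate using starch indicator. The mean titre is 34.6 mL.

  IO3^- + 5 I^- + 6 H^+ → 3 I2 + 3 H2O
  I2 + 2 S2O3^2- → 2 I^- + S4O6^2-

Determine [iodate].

n(S2O3^2-) = 0.0346 × 0.0996 = 3.45 × 10^-3 mol
n(I2) = n(S2O3^2-)/2 = 1.72 × 10^-3 mol
From the 1:3 ratio, n(IO3^-) in the aliquot = 1/3 × 1.72 × 10^-3 = 5.74 × 10^-4 mol
[IO3^-] = 5.74 × 10^-4 / 0.0101 = 0.0569 mol/L

0.0569 mol/L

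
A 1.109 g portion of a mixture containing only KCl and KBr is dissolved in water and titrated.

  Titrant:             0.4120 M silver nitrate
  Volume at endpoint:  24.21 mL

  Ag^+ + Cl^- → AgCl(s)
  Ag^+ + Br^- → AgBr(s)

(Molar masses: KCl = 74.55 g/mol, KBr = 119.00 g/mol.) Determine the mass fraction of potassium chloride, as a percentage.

n(AgNO3) = 0.02421 × 0.4120 = 9.975 × 10^-3 mol
Let x = n(KCl), y = n(KBr).
Titrant: 1x + 1y = 9.975 × 10^-3;  mass: 74.55x + 119.00y = 1.109
Solving, x = 1.754 × 10^-3 mol, y = 8.220 × 10^-3 mol
mass of KCl = 1.754 × 10^-3 × 74.55 = 0.1308 g
% KCl = 0.1308 / 1.109 × 100 = 11.79 %

11.79 %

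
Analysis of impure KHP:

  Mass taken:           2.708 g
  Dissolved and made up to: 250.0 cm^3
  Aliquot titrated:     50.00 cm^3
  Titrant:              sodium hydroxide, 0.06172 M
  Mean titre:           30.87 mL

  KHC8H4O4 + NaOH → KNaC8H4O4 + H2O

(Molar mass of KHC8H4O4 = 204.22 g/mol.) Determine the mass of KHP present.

n(NaOH) per titration = 0.03087 × 0.06172 = 1.905 × 10^-3 mol
n(KHC8H4O4) in each aliquot = 1.905 × 10^-3 mol (1:1 ratio)
n(KHC8H4O4) in the whole flask = 1.905 × 10^-3 × 250.0/50.00 = 9.526 × 10^-3 mol
mass of KHC8H4O4 = 9.526 × 10^-3 × 204.22 = 1.945 g

1.945 g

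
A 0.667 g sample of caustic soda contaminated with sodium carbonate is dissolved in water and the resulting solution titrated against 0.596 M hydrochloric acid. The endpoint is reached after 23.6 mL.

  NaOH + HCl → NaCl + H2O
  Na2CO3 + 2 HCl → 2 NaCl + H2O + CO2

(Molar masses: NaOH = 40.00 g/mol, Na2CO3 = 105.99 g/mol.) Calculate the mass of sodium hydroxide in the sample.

0.241 g

n(HCl) = 0.0236 × 0.596 = 0.0141 mol
Let x = n(NaOH), y = n(Na2CO3).
Titrant: 1x + 2y = 0.0141;  mass: 40.00x + 105.99y = 0.667
Solving, x = 6.03 × 10^-3 mol, y = 4.02 × 10^-3 mol
mass of NaOH = 6.03 × 10^-3 × 40.00 = 0.241 g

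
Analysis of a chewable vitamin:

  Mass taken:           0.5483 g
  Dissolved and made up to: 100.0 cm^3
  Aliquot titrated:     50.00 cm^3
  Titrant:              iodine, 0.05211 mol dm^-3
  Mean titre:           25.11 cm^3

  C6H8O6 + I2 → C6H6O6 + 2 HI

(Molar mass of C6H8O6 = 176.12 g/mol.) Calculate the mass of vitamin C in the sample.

0.4609 g

n(I2) per titration = 0.02511 × 0.05211 = 1.308 × 10^-3 mol
n(C6H8O6) in each aliquot = 1.308 × 10^-3 mol (1:1 ratio)
n(C6H8O6) in the whole flask = 1.308 × 10^-3 × 100.0/50.00 = 2.617 × 10^-3 mol
mass of C6H8O6 = 2.617 × 10^-3 × 176.12 = 0.4609 g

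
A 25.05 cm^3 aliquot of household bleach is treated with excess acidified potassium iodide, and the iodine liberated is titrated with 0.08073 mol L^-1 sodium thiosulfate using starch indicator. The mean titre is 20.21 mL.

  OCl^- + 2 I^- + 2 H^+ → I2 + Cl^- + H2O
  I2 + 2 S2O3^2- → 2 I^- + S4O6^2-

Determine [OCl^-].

n(S2O3^2-) = 0.02021 × 0.08073 = 1.632 × 10^-3 mol
n(I2) = n(S2O3^2-)/2 = 8.158 × 10^-4 mol
n(OCl^-) in the aliquot = 8.158 × 10^-4 mol (1:1 ratio)
[OCl^-] = 8.158 × 10^-4 / 0.02505 = 0.03257 mol/L

0.03257 mol/L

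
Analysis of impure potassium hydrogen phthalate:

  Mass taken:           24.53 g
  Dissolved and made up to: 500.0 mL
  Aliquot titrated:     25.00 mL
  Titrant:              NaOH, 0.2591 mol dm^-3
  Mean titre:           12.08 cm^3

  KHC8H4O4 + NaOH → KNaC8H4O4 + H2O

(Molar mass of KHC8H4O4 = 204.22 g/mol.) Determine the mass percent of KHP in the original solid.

n(NaOH) per titration = 0.01208 × 0.2591 = 3.130 × 10^-3 mol
n(KHC8H4O4) in each aliquot = 3.130 × 10^-3 mol (1:1 ratio)
n(KHC8H4O4) in the whole flask = 3.130 × 10^-3 × 500.0/25.00 = 0.06260 mol
mass of KHC8H4O4 = 0.06260 × 204.22 = 12.78 g
% KHC8H4O4 = 12.78 / 24.53 × 100 = 52.12 %

52.12 %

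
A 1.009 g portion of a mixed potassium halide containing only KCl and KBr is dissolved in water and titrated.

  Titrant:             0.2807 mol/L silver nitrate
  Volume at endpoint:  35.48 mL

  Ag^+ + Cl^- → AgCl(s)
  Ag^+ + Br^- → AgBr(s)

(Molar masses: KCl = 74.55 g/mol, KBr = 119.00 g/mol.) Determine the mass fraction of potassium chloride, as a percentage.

29.28 %

n(AgNO3) = 0.03548 × 0.2807 = 9.959 × 10^-3 mol
Let x = n(KCl), y = n(KBr).
Titrant: 1x + 1y = 9.959 × 10^-3;  mass: 74.55x + 119.00y = 1.009
Solving, x = 3.963 × 10^-3 mol, y = 5.996 × 10^-3 mol
mass of KCl = 3.963 × 10^-3 × 74.55 = 0.2954 g
% KCl = 0.2954 / 1.009 × 100 = 29.28 %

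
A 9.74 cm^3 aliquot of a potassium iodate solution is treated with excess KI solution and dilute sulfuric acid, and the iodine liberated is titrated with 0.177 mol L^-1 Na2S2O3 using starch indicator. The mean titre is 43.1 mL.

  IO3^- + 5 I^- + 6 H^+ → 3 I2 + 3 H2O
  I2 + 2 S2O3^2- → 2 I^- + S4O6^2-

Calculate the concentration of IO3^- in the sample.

n(S2O3^2-) = 0.0431 × 0.177 = 7.63 × 10^-3 mol
n(I2) = n(S2O3^2-)/2 = 3.81 × 10^-3 mol
From the 1:3 ratio, n(IO3^-) in the aliquot = 1/3 × 3.81 × 10^-3 = 1.27 × 10^-3 mol
[IO3^-] = 1.27 × 10^-3 / 0.00974 = 0.131 mol/L

0.131 mol/L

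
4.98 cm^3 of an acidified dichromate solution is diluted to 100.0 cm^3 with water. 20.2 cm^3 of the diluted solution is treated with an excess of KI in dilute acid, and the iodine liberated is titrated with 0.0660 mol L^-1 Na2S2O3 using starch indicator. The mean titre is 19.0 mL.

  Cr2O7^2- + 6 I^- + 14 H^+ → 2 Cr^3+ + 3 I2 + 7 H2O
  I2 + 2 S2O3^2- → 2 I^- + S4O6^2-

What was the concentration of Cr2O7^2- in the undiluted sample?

0.208 mol/L

n(S2O3^2-) = 0.0190 × 0.0660 = 1.25 × 10^-3 mol
n(I2) = n(S2O3^2-)/2 = 6.27 × 10^-4 mol
From the 1:3 ratio, n(Cr2O7^2-) in the aliquot = 1/3 × 6.27 × 10^-4 = 2.09 × 10^-4 mol
[Cr2O7^2-]_dilute = 2.09 × 10^-4 / 0.0202 = 0.0103 mol/L
[Cr2O7^2-]_original = 0.0103 × 100.0/4.98 = 0.208 mol/L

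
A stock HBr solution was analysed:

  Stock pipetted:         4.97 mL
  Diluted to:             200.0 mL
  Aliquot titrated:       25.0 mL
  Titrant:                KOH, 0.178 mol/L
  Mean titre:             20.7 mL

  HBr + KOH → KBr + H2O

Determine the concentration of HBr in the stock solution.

5.93 mol/L

n(KOH) = 0.0207 × 0.178 = 3.68 × 10^-3 mol
n(HBr) in the aliquot = 3.68 × 10^-3 mol (1:1 ratio)
[HBr]_dilute = 3.68 × 10^-3 / 0.0250 = 0.147 mol/L
Dilution factor = 200.0 / 4.97 = 40.24
[HBr]_stock = 0.147 × 40.24 = 5.93 mol/L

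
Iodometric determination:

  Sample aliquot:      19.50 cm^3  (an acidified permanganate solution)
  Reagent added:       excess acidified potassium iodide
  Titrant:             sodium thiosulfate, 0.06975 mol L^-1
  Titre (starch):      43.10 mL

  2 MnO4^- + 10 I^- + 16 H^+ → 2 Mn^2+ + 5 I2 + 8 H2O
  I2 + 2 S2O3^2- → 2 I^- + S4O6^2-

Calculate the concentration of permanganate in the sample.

0.03083 mol/L

n(S2O3^2-) = 0.04310 × 0.06975 = 3.006 × 10^-3 mol
n(I2) = n(S2O3^2-)/2 = 1.503 × 10^-3 mol
From the 2:5 ratio, n(MnO4^-) in the aliquot = 2/5 × 1.503 × 10^-3 = 6.012 × 10^-4 mol
[MnO4^-] = 6.012 × 10^-4 / 0.01950 = 0.03083 mol/L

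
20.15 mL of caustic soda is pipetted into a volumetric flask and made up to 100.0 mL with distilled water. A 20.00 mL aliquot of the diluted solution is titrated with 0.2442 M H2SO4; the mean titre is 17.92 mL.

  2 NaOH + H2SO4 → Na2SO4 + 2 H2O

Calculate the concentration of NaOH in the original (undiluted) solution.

2.172 M

n(H2SO4) = 0.01792 × 0.2442 = 4.376 × 10^-3 mol
From the 2:1 ratio, n(NaOH) in the aliquot = 2/1 × 4.376 × 10^-3 = 8.752 × 10^-3 mol
[NaOH]_dilute = 8.752 × 10^-3 / 0.02000 = 0.4376 mol/L
Dilution factor = 100.0 / 20.15 = 4.963
[NaOH]_stock = 0.4376 × 4.963 = 2.172 mol/L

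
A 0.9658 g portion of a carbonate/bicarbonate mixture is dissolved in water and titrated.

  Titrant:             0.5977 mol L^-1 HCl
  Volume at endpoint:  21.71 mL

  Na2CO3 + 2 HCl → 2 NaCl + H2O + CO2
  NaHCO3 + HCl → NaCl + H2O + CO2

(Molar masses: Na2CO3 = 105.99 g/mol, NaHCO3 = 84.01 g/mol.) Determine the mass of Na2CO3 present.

n(HCl) = 0.02171 × 0.5977 = 0.01298 mol
Let x = n(Na2CO3), y = n(NaHCO3).
Titrant: 2x + 1y = 0.01298;  mass: 105.99x + 84.01y = 0.9658
Solving, x = 2.004 × 10^-3 mol, y = 8.968 × 10^-3 mol
mass of Na2CO3 = 2.004 × 10^-3 × 105.99 = 0.2124 g

0.2124 g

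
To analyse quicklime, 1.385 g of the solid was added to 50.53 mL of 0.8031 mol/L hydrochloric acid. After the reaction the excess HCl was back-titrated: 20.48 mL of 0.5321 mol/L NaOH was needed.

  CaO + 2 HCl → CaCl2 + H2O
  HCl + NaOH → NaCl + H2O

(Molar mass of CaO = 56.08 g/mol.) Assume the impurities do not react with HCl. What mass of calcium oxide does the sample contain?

0.8323 g

n(HCl) added = 0.05053 × 0.8031 = 0.04058 mol
n(NaOH) used in back-titration = 0.02048 × 0.5321 = 0.01090 mol
n(HCl) left over = 0.01090 mol (1:1 ratio)
n(HCl) consumed by analyte = 0.04058 − 0.01090 = 0.02968 mol
From the 1:2 ratio, n(CaO) = 1/2 × 0.02968 = 0.01484 mol
mass of CaO = 0.01484 × 56.08 = 0.8323 g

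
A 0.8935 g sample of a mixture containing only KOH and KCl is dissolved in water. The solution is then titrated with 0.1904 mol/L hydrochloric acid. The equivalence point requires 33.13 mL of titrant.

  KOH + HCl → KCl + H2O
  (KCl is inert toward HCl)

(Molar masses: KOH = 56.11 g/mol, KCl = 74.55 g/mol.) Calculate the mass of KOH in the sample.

n(HCl) = 0.03313 × 0.1904 = 6.308 × 10^-3 mol
Let x = n(KOH), y = n(KCl).
Titrant: 1x = 6.308 × 10^-3;  mass: 56.11x + 74.55y = 0.8935
Solving, x = 6.308 × 10^-3 mol, y = 7.238 × 10^-3 mol
mass of KOH = 6.308 × 10^-3 × 56.11 = 0.3539 g

0.3539 g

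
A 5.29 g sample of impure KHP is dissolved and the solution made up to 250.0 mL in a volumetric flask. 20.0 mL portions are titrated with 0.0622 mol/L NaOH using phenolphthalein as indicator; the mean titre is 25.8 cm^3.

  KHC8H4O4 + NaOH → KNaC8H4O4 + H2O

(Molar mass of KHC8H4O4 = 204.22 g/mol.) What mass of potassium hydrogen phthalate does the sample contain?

n(NaOH) per titration = 0.0258 × 0.0622 = 1.60 × 10^-3 mol
n(KHC8H4O4) in each aliquot = 1.60 × 10^-3 mol (1:1 ratio)
n(KHC8H4O4) in the whole flask = 1.60 × 10^-3 × 250.0/20.0 = 0.0201 mol
mass of KHC8H4O4 = 0.0201 × 204.22 = 4.10 g

4.10 g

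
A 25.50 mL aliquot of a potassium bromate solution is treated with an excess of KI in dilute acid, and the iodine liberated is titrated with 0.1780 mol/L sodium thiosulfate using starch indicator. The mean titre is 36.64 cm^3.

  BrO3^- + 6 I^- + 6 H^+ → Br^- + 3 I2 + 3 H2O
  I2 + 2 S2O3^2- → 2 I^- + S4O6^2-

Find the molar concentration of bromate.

n(S2O3^2-) = 0.03664 × 0.1780 = 6.522 × 10^-3 mol
n(I2) = n(S2O3^2-)/2 = 3.261 × 10^-3 mol
From the 1:3 ratio, n(BrO3^-) in the aliquot = 1/3 × 3.261 × 10^-3 = 1.087 × 10^-3 mol
[BrO3^-] = 1.087 × 10^-3 / 0.02550 = 0.04263 mol/L

0.04263 mol/L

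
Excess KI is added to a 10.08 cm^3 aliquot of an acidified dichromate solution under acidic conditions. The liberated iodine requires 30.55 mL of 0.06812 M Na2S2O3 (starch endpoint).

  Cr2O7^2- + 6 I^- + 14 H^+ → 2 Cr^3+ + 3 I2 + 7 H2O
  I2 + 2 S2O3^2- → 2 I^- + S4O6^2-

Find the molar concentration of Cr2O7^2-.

0.03441 M

n(S2O3^2-) = 0.03055 × 0.06812 = 2.081 × 10^-3 mol
n(I2) = n(S2O3^2-)/2 = 1.041 × 10^-3 mol
From the 1:3 ratio, n(Cr2O7^2-) in the aliquot = 1/3 × 1.041 × 10^-3 = 3.468 × 10^-4 mol
[Cr2O7^2-] = 3.468 × 10^-4 / 0.01008 = 0.03441 mol/L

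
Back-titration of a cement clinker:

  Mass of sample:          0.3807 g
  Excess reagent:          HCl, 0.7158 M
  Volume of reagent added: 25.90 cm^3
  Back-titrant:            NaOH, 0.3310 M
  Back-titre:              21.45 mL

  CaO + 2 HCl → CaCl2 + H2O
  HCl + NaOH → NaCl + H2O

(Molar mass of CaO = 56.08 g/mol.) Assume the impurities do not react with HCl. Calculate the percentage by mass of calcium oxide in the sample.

84.25 %

n(HCl) added = 0.02590 × 0.7158 = 0.01854 mol
n(NaOH) used in back-titration = 0.02145 × 0.3310 = 7.100 × 10^-3 mol
n(HCl) left over = 7.100 × 10^-3 mol (1:1 ratio)
n(HCl) consumed by analyte = 0.01854 − 7.100 × 10^-3 = 0.01144 mol
From the 1:2 ratio, n(CaO) = 1/2 × 0.01144 = 5.720 × 10^-3 mol
mass of CaO = 5.720 × 10^-3 × 56.08 = 0.3208 g
% CaO = 0.3208 / 0.3807 × 100 = 84.25 %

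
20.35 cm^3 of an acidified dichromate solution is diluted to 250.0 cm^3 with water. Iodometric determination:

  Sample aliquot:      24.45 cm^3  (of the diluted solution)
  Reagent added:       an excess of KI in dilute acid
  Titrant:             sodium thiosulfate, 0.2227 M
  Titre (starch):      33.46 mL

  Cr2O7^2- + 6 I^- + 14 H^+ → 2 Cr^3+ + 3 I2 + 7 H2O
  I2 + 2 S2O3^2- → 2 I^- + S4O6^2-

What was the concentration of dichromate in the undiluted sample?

0.6240 M

n(S2O3^2-) = 0.03346 × 0.2227 = 7.452 × 10^-3 mol
n(I2) = n(S2O3^2-)/2 = 3.726 × 10^-3 mol
From the 1:3 ratio, n(Cr2O7^2-) in the aliquot = 1/3 × 3.726 × 10^-3 = 1.242 × 10^-3 mol
[Cr2O7^2-]_dilute = 1.242 × 10^-3 / 0.02445 = 0.05079 mol/L
[Cr2O7^2-]_original = 0.05079 × 250.0/20.35 = 0.6240 mol/L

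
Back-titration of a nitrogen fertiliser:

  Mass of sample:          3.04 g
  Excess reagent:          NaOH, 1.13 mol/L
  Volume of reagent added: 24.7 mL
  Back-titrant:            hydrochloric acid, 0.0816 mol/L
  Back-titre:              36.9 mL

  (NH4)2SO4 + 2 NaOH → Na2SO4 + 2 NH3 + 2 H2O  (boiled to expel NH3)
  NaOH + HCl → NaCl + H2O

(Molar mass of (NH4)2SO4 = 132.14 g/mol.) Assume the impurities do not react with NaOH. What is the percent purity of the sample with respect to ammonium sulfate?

n(NaOH) added = 0.0247 × 1.13 = 0.0279 mol
n(HCl) used in back-titration = 0.0369 × 0.0816 = 3.01 × 10^-3 mol
n(NaOH) left over = 3.01 × 10^-3 mol (1:1 ratio)
n(NaOH) consumed by analyte = 0.0279 − 3.01 × 10^-3 = 0.0249 mol
From the 1:2 ratio, n((NH4)2SO4) = 1/2 × 0.0249 = 0.0124 mol
mass of (NH4)2SO4 = 0.0124 × 132.14 = 1.65 g
% (NH4)2SO4 = 1.65 / 3.04 × 100 = 54.1 %

54.1 %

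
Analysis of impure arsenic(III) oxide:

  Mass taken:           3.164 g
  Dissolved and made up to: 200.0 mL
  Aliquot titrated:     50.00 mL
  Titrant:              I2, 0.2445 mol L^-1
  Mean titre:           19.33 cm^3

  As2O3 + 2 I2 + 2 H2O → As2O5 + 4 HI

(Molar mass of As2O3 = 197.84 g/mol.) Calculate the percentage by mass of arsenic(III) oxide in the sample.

59.10 %

n(I2) per titration = 0.01933 × 0.2445 = 4.726 × 10^-3 mol
From the 1:2 ratio, n(As2O3) in each aliquot = 1/2 × 4.726 × 10^-3 = 2.363 × 10^-3 mol
n(As2O3) in the whole flask = 2.363 × 10^-3 × 200.0/50.00 = 9.452 × 10^-3 mol
mass of As2O3 = 9.452 × 10^-3 × 197.84 = 1.870 g
% As2O3 = 1.870 / 3.164 × 100 = 59.10 %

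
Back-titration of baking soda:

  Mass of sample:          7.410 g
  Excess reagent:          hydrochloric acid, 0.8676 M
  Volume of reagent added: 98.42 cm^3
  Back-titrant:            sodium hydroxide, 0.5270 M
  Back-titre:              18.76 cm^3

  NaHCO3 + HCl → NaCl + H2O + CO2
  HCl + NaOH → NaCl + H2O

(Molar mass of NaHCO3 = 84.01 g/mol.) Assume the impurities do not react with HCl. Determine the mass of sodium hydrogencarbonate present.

n(HCl) added = 0.09842 × 0.8676 = 0.08539 mol
n(NaOH) used in back-titration = 0.01876 × 0.5270 = 9.887 × 10^-3 mol
n(HCl) left over = 9.887 × 10^-3 mol (1:1 ratio)
n(HCl) consumed by analyte = 0.08539 − 9.887 × 10^-3 = 0.07550 mol
n(NaHCO3) = 0.07550 mol (1:1 ratio)
mass of NaHCO3 = 0.07550 × 84.01 = 6.343 g

6.343 g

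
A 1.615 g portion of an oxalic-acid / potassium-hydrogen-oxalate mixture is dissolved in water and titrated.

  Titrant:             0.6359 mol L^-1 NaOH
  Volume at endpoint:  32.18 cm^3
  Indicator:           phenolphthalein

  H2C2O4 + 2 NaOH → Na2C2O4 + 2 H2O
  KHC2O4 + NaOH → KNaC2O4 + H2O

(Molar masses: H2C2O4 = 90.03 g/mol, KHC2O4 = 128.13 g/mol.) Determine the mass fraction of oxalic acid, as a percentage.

33.77 %

n(NaOH) = 0.03218 × 0.6359 = 0.02046 mol
Let x = n(H2C2O4), y = n(KHC2O4).
Titrant: 2x + 1y = 0.02046;  mass: 90.03x + 128.13y = 1.615
Solving, x = 6.058 × 10^-3 mol, y = 8.348 × 10^-3 mol
mass of H2C2O4 = 6.058 × 10^-3 × 90.03 = 0.5454 g
% H2C2O4 = 0.5454 / 1.615 × 100 = 33.77 %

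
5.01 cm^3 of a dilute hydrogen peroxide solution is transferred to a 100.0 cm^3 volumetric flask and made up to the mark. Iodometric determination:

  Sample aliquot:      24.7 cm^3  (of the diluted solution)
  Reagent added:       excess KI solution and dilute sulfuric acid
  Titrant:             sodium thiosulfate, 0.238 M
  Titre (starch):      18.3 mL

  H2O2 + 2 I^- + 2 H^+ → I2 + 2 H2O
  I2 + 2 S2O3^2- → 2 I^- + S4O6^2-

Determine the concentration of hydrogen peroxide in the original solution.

1.76 M

n(S2O3^2-) = 0.0183 × 0.238 = 4.36 × 10^-3 mol
n(I2) = n(S2O3^2-)/2 = 2.18 × 10^-3 mol
n(H2O2) in the aliquot = 2.18 × 10^-3 mol (1:1 ratio)
[H2O2]_dilute = 2.18 × 10^-3 / 0.0247 = 0.0882 mol/L
[H2O2]_original = 0.0882 × 100.0/5.01 = 1.76 mol/L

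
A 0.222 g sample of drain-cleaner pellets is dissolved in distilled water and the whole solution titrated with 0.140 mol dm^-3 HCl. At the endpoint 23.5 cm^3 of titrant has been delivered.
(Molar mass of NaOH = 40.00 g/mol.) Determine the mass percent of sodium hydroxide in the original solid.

NaOH + HCl → NaCl + H2O
n(HCl) = 0.0235 L × 0.140 mol/L = 3.29 × 10^-3 mol
n(NaOH) = 3.29 × 10^-3 mol (1:1 ratio)
mass of NaOH = 3.29 × 10^-3 × 40.00 g/mol = 0.132 g
% NaOH = 0.132 / 0.222 × 100 = 59.3 %

59.3 %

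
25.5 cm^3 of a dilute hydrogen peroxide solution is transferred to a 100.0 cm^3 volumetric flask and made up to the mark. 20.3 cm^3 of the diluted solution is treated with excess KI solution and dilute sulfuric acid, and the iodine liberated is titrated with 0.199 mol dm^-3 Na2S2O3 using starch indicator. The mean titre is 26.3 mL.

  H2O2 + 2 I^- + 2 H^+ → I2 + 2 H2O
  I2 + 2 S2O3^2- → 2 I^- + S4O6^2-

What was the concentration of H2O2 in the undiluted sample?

0.506 mol/L

n(S2O3^2-) = 0.0263 × 0.199 = 5.23 × 10^-3 mol
n(I2) = n(S2O3^2-)/2 = 2.62 × 10^-3 mol
n(H2O2) in the aliquot = 2.62 × 10^-3 mol (1:1 ratio)
[H2O2]_dilute = 2.62 × 10^-3 / 0.0203 = 0.129 mol/L
[H2O2]_original = 0.129 × 100.0/25.5 = 0.506 mol/L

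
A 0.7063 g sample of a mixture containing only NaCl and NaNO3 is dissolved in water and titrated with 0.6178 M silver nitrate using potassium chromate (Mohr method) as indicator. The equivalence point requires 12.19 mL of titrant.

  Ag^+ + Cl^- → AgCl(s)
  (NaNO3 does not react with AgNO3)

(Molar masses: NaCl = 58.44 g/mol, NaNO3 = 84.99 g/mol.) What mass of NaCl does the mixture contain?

n(AgNO3) = 0.01219 × 0.6178 = 7.531 × 10^-3 mol
Let x = n(NaCl), y = n(NaNO3).
Titrant: 1x = 7.531 × 10^-3;  mass: 58.44x + 84.99y = 0.7063
Solving, x = 7.531 × 10^-3 mol, y = 3.132 × 10^-3 mol
mass of NaCl = 7.531 × 10^-3 × 58.44 = 0.4401 g

0.4401 g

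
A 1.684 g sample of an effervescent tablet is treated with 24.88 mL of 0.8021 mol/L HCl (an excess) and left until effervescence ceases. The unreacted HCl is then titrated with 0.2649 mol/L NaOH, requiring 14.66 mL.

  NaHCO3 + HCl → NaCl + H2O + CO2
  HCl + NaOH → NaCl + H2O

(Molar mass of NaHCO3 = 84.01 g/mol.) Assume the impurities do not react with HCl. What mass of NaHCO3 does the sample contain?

1.350 g

n(HCl) added = 0.02488 × 0.8021 = 0.01996 mol
n(NaOH) used in back-titration = 0.01466 × 0.2649 = 3.883 × 10^-3 mol
n(HCl) left over = 3.883 × 10^-3 mol (1:1 ratio)
n(HCl) consumed by analyte = 0.01996 − 3.883 × 10^-3 = 0.01607 mol
n(NaHCO3) = 0.01607 mol (1:1 ratio)
mass of NaHCO3 = 0.01607 × 84.01 = 1.350 g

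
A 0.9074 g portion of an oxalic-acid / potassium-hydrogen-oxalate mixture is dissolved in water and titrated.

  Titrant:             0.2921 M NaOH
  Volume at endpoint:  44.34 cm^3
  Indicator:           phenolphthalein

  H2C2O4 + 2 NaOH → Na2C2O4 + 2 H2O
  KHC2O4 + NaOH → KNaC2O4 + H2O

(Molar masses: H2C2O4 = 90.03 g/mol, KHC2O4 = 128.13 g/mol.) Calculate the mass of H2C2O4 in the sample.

n(NaOH) = 0.04434 × 0.2921 = 0.01295 mol
Let x = n(H2C2O4), y = n(KHC2O4).
Titrant: 2x + 1y = 0.01295;  mass: 90.03x + 128.13y = 0.9074
Solving, x = 4.524 × 10^-3 mol, y = 3.903 × 10^-3 mol
mass of H2C2O4 = 4.524 × 10^-3 × 90.03 = 0.4073 g

0.4073 g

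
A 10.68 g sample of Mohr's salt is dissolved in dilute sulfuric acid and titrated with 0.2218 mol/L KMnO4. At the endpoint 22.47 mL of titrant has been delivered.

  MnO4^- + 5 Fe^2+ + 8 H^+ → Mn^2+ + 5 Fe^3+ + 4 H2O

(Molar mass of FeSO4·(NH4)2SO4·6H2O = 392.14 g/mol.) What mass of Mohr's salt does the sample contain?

n(KMnO4) = 0.02247 L × 0.2218 mol/L = 4.984 × 10^-3 mol
From the 5:1 ratio, n(FeSO4·(NH4)2SO4·6H2O) = 5/1 × 4.984 × 10^-3 = 0.02492 mol
mass of FeSO4·(NH4)2SO4·6H2O = 0.02492 × 392.14 g/mol = 9.772 g

9.772 g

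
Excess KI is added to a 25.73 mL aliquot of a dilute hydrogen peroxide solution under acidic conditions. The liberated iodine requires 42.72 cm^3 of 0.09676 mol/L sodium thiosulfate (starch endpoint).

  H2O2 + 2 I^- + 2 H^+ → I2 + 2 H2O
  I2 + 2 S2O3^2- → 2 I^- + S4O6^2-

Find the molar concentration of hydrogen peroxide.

0.08033 mol/L

n(S2O3^2-) = 0.04272 × 0.09676 = 4.134 × 10^-3 mol
n(I2) = n(S2O3^2-)/2 = 2.067 × 10^-3 mol
n(H2O2) in the aliquot = 2.067 × 10^-3 mol (1:1 ratio)
[H2O2] = 2.067 × 10^-3 / 0.02573 = 0.08033 mol/L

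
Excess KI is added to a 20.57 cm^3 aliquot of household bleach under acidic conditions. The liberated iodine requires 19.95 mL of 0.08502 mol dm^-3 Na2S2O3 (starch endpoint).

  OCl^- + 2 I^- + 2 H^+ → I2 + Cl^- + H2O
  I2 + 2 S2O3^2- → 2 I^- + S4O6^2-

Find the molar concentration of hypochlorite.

0.04123 mol/L

n(S2O3^2-) = 0.01995 × 0.08502 = 1.696 × 10^-3 mol
n(I2) = n(S2O3^2-)/2 = 8.481 × 10^-4 mol
n(OCl^-) in the aliquot = 8.481 × 10^-4 mol (1:1 ratio)
[OCl^-] = 8.481 × 10^-4 / 0.02057 = 0.04123 mol/L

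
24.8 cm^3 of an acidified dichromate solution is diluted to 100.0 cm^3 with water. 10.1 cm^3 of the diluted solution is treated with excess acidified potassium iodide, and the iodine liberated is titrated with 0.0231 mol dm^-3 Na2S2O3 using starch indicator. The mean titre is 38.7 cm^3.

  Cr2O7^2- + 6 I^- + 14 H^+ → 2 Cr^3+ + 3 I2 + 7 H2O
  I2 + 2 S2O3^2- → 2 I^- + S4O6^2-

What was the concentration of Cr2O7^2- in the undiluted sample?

n(S2O3^2-) = 0.0387 × 0.0231 = 8.94 × 10^-4 mol
n(I2) = n(S2O3^2-)/2 = 4.47 × 10^-4 mol
From the 1:3 ratio, n(Cr2O7^2-) in the aliquot = 1/3 × 4.47 × 10^-4 = 1.49 × 10^-4 mol
[Cr2O7^2-]_dilute = 1.49 × 10^-4 / 0.0101 = 0.0148 mol/L
[Cr2O7^2-]_original = 0.0148 × 100.0/24.8 = 0.0595 mol/L

0.0595 mol/L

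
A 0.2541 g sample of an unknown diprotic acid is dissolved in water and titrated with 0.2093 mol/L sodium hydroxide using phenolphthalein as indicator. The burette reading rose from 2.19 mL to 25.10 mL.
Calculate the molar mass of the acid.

n(NaOH) = 0.02291 L × 0.2093 mol/L = 4.795 × 10^-3 mol
From the 1:2 ratio, n(H2A) = 1/2 × 4.795 × 10^-3 = 2.398 × 10^-3 mol
M = m / n = 0.2541 g / 2.398 × 10^-3 mol = 106.0 g/mol

106.0 g/mol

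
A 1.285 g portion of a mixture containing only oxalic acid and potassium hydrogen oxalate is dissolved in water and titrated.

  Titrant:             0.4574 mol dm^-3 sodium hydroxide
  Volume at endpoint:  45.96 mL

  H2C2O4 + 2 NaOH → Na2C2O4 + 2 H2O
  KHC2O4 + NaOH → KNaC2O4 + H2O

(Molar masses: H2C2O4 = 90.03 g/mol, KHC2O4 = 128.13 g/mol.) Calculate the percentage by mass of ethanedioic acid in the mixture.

59.37 %

n(NaOH) = 0.04596 × 0.4574 = 0.02102 mol
Let x = n(H2C2O4), y = n(KHC2O4).
Titrant: 2x + 1y = 0.02102;  mass: 90.03x + 128.13y = 1.285
Solving, x = 8.474 × 10^-3 mol, y = 4.075 × 10^-3 mol
mass of H2C2O4 = 8.474 × 10^-3 × 90.03 = 0.7629 g
% H2C2O4 = 0.7629 / 1.285 × 100 = 59.37 %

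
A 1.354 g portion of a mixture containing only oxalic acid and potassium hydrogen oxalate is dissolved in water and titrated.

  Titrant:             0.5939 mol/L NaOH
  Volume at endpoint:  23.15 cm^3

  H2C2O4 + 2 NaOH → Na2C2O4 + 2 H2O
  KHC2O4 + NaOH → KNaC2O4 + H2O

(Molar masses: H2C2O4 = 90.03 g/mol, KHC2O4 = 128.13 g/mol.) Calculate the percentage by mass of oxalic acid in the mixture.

16.31 %

n(NaOH) = 0.02315 × 0.5939 = 0.01375 mol
Let x = n(H2C2O4), y = n(KHC2O4).
Titrant: 2x + 1y = 0.01375;  mass: 90.03x + 128.13y = 1.354
Solving, x = 2.452 × 10^-3 mol, y = 8.844 × 10^-3 mol
mass of H2C2O4 = 2.452 × 10^-3 × 90.03 = 0.2208 g
% H2C2O4 = 0.2208 / 1.354 × 100 = 16.31 %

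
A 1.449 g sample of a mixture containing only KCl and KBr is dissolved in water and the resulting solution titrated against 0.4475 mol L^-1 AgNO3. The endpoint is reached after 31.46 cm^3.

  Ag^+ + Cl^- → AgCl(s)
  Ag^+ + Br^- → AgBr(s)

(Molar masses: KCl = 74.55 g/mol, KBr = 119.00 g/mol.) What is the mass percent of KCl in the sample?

26.20 %

n(AgNO3) = 0.03146 × 0.4475 = 0.01408 mol
Let x = n(KCl), y = n(KBr).
Titrant: 1x + 1y = 0.01408;  mass: 74.55x + 119.00y = 1.449
Solving, x = 5.092 × 10^-3 mol, y = 8.987 × 10^-3 mol
mass of KCl = 5.092 × 10^-3 × 74.55 = 0.3796 g
% KCl = 0.3796 / 1.449 × 100 = 26.20 %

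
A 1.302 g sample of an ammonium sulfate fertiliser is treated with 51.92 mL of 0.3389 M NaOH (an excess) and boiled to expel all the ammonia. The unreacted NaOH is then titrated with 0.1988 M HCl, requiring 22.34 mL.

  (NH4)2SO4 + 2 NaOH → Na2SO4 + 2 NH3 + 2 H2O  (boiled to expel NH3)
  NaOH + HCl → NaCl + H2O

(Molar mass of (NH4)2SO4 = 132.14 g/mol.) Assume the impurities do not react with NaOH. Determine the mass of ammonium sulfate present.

0.8691 g

n(NaOH) added = 0.05192 × 0.3389 = 0.01760 mol
n(HCl) used in back-titration = 0.02234 × 0.1988 = 4.441 × 10^-3 mol
n(NaOH) left over = 4.441 × 10^-3 mol (1:1 ratio)
n(NaOH) consumed by analyte = 0.01760 − 4.441 × 10^-3 = 0.01315 mol
From the 1:2 ratio, n((NH4)2SO4) = 1/2 × 0.01315 = 6.577 × 10^-3 mol
mass of (NH4)2SO4 = 6.577 × 10^-3 × 132.14 = 0.8691 g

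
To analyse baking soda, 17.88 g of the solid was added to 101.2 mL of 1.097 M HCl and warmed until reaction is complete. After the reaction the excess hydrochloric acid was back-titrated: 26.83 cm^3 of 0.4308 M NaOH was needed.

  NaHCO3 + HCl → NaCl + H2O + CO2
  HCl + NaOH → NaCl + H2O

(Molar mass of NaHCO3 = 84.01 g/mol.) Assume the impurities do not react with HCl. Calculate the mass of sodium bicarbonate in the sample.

n(HCl) added = 0.1012 × 1.097 = 0.1110 mol
n(NaOH) used in back-titration = 0.02683 × 0.4308 = 0.01156 mol
n(HCl) left over = 0.01156 mol (1:1 ratio)
n(HCl) consumed by analyte = 0.1110 − 0.01156 = 0.09946 mol
n(NaHCO3) = 0.09946 mol (1:1 ratio)
mass of NaHCO3 = 0.09946 × 84.01 = 8.355 g

8.355 g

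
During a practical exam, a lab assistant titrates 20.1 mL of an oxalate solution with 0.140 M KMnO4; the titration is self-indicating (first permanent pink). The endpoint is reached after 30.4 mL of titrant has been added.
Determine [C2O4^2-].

2 MnO4^- + 5 C2O4^2- + 16 H^+ → 2 Mn^2+ + 10 CO2 + 8 H2O
n(KMnO4) = 0.0304 L × 0.140 mol/L = 4.26 × 10^-3 mol
From the 5:2 mole ratio, n(C2O4^2-) = 5/2 × 4.26 × 10^-3 = 0.0106 mol
[C2O4^2-] = 0.0106 mol / 0.0201 L = 0.529 mol/L

0.529 M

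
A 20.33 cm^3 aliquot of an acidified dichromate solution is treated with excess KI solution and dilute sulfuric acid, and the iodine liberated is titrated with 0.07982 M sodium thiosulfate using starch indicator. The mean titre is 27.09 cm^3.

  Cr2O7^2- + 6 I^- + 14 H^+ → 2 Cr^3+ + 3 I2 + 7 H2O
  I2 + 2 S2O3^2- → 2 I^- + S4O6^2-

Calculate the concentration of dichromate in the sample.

n(S2O3^2-) = 0.02709 × 0.07982 = 2.162 × 10^-3 mol
n(I2) = n(S2O3^2-)/2 = 1.081 × 10^-3 mol
From the 1:3 ratio, n(Cr2O7^2-) in the aliquot = 1/3 × 1.081 × 10^-3 = 3.604 × 10^-4 mol
[Cr2O7^2-] = 3.604 × 10^-4 / 0.02033 = 0.01773 mol/L

0.01773 M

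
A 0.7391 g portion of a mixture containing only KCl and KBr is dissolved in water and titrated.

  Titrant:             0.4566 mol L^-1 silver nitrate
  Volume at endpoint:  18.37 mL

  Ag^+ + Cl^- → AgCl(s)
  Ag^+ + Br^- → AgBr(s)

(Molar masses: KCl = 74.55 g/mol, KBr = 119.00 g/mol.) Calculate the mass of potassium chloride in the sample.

0.4345 g

n(AgNO3) = 0.01837 × 0.4566 = 8.388 × 10^-3 mol
Let x = n(KCl), y = n(KBr).
Titrant: 1x + 1y = 8.388 × 10^-3;  mass: 74.55x + 119.00y = 0.7391
Solving, x = 5.828 × 10^-3 mol, y = 2.560 × 10^-3 mol
mass of KCl = 5.828 × 10^-3 × 74.55 = 0.4345 g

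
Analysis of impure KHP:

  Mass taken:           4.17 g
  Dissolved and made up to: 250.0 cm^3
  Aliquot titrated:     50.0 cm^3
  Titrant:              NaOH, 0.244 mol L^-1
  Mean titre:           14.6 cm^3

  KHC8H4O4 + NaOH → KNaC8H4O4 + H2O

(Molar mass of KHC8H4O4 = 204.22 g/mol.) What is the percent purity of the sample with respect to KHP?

87.2 %

n(NaOH) per titration = 0.0146 × 0.244 = 3.56 × 10^-3 mol
n(KHC8H4O4) in each aliquot = 3.56 × 10^-3 mol (1:1 ratio)
n(KHC8H4O4) in the whole flask = 3.56 × 10^-3 × 250.0/50.0 = 0.0178 mol
mass of KHC8H4O4 = 0.0178 × 204.22 = 3.64 g
% KHC8H4O4 = 3.64 / 4.17 × 100 = 87.2 %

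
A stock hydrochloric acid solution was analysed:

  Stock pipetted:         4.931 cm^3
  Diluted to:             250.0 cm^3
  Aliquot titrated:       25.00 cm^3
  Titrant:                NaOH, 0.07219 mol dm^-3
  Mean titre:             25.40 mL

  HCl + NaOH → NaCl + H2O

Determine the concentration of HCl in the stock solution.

3.719 mol/L

n(NaOH) = 0.02540 × 0.07219 = 1.834 × 10^-3 mol
n(HCl) in the aliquot = 1.834 × 10^-3 mol (1:1 ratio)
[HCl]_dilute = 1.834 × 10^-3 / 0.02500 = 0.07335 mol/L
Dilution factor = 250.0 / 4.931 = 50.70
[HCl]_stock = 0.07335 × 50.70 = 3.719 mol/L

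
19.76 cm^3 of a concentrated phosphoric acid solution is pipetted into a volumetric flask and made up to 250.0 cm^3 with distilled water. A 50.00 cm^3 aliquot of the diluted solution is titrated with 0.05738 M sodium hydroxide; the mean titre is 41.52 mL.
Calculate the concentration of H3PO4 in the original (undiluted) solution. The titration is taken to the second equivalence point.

0.3014 M

H3PO4 + 2 NaOH → Na2HPO4 + 2 H2O
n(NaOH) = 0.04152 × 0.05738 = 2.382 × 10^-3 mol
From the 1:2 ratio, n(H3PO4) in the aliquot = 1/2 × 2.382 × 10^-3 = 1.191 × 10^-3 mol
[H3PO4]_dilute = 1.191 × 10^-3 / 0.05000 = 0.02382 mol/L
Dilution factor = 250.0 / 19.76 = 12.65
[H3PO4]_stock = 0.02382 × 12.65 = 0.3014 mol/L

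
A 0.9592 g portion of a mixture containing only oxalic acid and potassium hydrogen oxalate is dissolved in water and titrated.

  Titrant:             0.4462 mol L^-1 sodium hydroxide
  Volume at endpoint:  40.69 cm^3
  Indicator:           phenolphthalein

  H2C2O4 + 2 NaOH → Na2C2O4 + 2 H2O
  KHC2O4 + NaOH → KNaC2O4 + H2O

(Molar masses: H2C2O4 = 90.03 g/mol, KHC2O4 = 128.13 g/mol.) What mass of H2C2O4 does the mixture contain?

0.7404 g

n(NaOH) = 0.04069 × 0.4462 = 0.01816 mol
Let x = n(H2C2O4), y = n(KHC2O4).
Titrant: 2x + 1y = 0.01816;  mass: 90.03x + 128.13y = 0.9592
Solving, x = 8.224 × 10^-3 mol, y = 1.707 × 10^-3 mol
mass of H2C2O4 = 8.224 × 10^-3 × 90.03 = 0.7404 g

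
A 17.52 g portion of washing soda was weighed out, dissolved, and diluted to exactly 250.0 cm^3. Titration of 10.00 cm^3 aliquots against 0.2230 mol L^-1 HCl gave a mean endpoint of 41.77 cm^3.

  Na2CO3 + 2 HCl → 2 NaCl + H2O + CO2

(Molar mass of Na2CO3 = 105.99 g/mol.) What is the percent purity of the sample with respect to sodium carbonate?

n(HCl) per titration = 0.04177 × 0.2230 = 9.315 × 10^-3 mol
From the 1:2 ratio, n(Na2CO3) in each aliquot = 1/2 × 9.315 × 10^-3 = 4.657 × 10^-3 mol
n(Na2CO3) in the whole flask = 4.657 × 10^-3 × 250.0/10.00 = 0.1164 mol
mass of Na2CO3 = 0.1164 × 105.99 = 12.34 g
% Na2CO3 = 12.34 / 17.52 × 100 = 70.44 %

70.44 %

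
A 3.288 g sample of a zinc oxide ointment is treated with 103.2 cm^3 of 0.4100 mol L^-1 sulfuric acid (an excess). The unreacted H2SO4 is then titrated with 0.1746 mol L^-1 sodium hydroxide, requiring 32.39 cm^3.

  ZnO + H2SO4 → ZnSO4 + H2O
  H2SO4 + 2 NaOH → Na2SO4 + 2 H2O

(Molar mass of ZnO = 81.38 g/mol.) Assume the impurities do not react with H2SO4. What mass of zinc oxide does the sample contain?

3.213 g

n(H2SO4) added = 0.1032 × 0.4100 = 0.04231 mol
n(NaOH) used in back-titration = 0.03239 × 0.1746 = 5.655 × 10^-3 mol
From the 1:2 ratio, n(H2SO4) left over = 1/2 × 5.655 × 10^-3 = 2.828 × 10^-3 mol
n(H2SO4) consumed by analyte = 0.04231 − 2.828 × 10^-3 = 0.03948 mol
n(ZnO) = 0.03948 mol (1:1 ratio)
mass of ZnO = 0.03948 × 81.38 = 3.213 g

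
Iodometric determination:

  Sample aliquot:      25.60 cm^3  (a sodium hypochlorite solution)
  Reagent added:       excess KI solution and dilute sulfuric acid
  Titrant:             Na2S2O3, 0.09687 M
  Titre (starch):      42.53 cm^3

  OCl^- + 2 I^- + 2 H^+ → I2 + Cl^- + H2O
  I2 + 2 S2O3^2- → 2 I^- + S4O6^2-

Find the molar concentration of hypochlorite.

0.08047 M

n(S2O3^2-) = 0.04253 × 0.09687 = 4.120 × 10^-3 mol
n(I2) = n(S2O3^2-)/2 = 2.060 × 10^-3 mol
n(OCl^-) in the aliquot = 2.060 × 10^-3 mol (1:1 ratio)
[OCl^-] = 2.060 × 10^-3 / 0.02560 = 0.08047 mol/L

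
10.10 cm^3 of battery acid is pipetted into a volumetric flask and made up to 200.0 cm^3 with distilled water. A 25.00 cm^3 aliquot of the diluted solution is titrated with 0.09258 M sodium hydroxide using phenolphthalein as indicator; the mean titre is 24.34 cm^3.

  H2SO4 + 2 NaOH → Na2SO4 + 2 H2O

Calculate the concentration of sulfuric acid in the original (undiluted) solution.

0.8924 M

n(NaOH) = 0.02434 × 0.09258 = 2.253 × 10^-3 mol
From the 1:2 ratio, n(H2SO4) in the aliquot = 1/2 × 2.253 × 10^-3 = 1.127 × 10^-3 mol
[H2SO4]_dilute = 1.127 × 10^-3 / 0.02500 = 0.04507 mol/L
Dilution factor = 200.0 / 10.10 = 19.80
[H2SO4]_stock = 0.04507 × 19.80 = 0.8924 mol/L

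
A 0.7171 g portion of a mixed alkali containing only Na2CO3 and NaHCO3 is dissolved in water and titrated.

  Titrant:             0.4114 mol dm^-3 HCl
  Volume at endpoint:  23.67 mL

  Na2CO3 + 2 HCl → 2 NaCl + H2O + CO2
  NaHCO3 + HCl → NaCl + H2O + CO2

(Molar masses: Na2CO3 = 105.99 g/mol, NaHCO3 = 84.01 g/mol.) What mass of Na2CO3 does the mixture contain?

n(HCl) = 0.02367 × 0.4114 = 9.738 × 10^-3 mol
Let x = n(Na2CO3), y = n(NaHCO3).
Titrant: 2x + 1y = 9.738 × 10^-3;  mass: 105.99x + 84.01y = 0.7171
Solving, x = 1.628 × 10^-3 mol, y = 6.482 × 10^-3 mol
mass of Na2CO3 = 1.628 × 10^-3 × 105.99 = 0.1725 g

0.1725 g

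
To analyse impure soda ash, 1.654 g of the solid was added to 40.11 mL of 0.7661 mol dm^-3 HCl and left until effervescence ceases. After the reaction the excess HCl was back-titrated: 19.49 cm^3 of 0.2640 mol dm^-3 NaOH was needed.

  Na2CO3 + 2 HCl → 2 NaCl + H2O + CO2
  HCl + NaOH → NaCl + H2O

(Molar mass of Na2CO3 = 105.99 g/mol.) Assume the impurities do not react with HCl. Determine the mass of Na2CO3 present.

n(HCl) added = 0.04011 × 0.7661 = 0.03073 mol
n(NaOH) used in back-titration = 0.01949 × 0.2640 = 5.145 × 10^-3 mol
n(HCl) left over = 5.145 × 10^-3 mol (1:1 ratio)
n(HCl) consumed by analyte = 0.03073 − 5.145 × 10^-3 = 0.02558 mol
From the 1:2 ratio, n(Na2CO3) = 1/2 × 0.02558 = 0.01279 mol
mass of Na2CO3 = 0.01279 × 105.99 = 1.356 g

1.356 g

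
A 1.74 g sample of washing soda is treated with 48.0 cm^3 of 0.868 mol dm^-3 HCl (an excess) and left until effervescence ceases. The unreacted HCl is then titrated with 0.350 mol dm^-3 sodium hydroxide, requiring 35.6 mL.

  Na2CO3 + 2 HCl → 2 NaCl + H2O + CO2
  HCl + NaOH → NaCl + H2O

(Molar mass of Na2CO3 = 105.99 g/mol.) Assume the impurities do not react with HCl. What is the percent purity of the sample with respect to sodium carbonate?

88.9 %

n(HCl) added = 0.0480 × 0.868 = 0.0417 mol
n(NaOH) used in back-titration = 0.0356 × 0.350 = 0.0125 mol
n(HCl) left over = 0.0125 mol (1:1 ratio)
n(HCl) consumed by analyte = 0.0417 − 0.0125 = 0.0292 mol
From the 1:2 ratio, n(Na2CO3) = 1/2 × 0.0292 = 0.0146 mol
mass of Na2CO3 = 0.0146 × 105.99 = 1.55 g
% Na2CO3 = 1.55 / 1.74 × 100 = 88.9 %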